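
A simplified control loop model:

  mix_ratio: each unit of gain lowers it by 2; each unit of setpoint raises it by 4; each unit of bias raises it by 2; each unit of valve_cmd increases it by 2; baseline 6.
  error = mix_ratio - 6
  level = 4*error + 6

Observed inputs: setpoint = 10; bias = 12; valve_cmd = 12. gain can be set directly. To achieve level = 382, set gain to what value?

gain = -3

Substituting into the mix_ratio equation gives mix_ratio = -2*gain + 94.
error becomes -2*gain + 88.
This gives level = -8*gain + 358.
Solve -8*gain + 358 = 382: gain = (382 - 358) / -8 = -3.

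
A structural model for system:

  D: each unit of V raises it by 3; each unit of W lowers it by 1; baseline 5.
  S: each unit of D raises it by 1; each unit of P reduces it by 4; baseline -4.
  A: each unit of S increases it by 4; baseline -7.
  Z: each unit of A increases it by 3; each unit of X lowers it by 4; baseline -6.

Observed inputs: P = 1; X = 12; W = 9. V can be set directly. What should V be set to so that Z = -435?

Substituting into the D equation gives D = 3*V - 4.
Substituting into the S equation gives S = 3*V - 12.
Substituting into the A equation gives A = 12*V - 55.
This gives Z = 36*V - 219.
Solve 36*V - 219 = -435: V = (-435 + 219) / 36 = -6.

V = -6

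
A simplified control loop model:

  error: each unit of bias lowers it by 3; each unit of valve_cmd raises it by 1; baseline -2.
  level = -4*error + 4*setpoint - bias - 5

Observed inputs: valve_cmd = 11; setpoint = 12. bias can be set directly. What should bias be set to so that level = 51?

Substituting into the error equation gives error = -3*bias + 9.
Substituting into the level equation gives level = 11*bias + 7.
Solve 11*bias + 7 = 51: bias = (51 - 7) / 11 = 4.

bias = 4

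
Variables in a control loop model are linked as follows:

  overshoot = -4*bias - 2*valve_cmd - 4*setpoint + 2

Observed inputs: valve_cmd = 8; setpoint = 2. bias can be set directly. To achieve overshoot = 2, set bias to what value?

Substituting into the overshoot equation gives overshoot = -4*bias - 22.
Solve -4*bias - 22 = 2: bias = (2 + 22) / -4 = -6.

bias = -6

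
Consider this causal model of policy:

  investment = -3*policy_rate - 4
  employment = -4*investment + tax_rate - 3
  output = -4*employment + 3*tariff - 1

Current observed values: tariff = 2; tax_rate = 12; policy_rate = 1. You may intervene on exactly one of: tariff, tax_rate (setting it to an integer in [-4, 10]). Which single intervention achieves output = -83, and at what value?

Intervening on tariff: output = 3*tariff - 149. Reaching -83 requires tariff = 22, outside [-4, 10].
Intervening on tax_rate: with other inputs at their observed values, output = -4*tax_rate - 95. Solving for -83 gives tax_rate = -3, within [-4, 10].

set tax_rate = -3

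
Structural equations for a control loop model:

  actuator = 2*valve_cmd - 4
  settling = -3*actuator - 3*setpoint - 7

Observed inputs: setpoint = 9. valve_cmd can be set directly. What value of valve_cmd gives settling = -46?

valve_cmd = 4

Substituting into the settling equation gives settling = -6*valve_cmd - 22.
Solve -6*valve_cmd - 22 = -46: valve_cmd = (-46 + 22) / -6 = 4.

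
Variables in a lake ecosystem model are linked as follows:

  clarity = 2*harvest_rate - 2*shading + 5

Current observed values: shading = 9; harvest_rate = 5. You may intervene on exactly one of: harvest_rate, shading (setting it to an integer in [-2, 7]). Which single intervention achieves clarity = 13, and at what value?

set shading = 1

Intervening on harvest_rate: clarity = 2*harvest_rate - 13. Reaching 13 requires harvest_rate = 13, outside [-2, 7].
Intervening on shading: with other inputs at their observed values, clarity = -2*shading + 15. Solving for 13 gives shading = 1, within [-2, 7].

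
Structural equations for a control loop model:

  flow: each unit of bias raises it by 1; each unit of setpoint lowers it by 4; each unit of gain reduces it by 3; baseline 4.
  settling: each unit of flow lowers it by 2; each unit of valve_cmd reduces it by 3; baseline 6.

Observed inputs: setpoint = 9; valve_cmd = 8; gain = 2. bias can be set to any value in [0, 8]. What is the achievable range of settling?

Substituting into the flow equation gives flow = bias - 38.
Substituting into the settling equation gives settling = -2*bias + 58.
Linear in bias, so extremes are at the endpoints: bias = 0 gives settling = 58; bias = 8 gives settling = 42.

42 to 58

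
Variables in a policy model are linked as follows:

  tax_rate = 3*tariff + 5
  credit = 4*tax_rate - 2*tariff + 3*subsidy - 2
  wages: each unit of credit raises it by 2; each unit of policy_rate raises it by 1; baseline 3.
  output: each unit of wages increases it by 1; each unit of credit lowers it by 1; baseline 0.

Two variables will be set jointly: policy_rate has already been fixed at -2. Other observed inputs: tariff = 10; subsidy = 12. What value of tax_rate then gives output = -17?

With policy_rate held at -2:
Intervening on tax_rate fixes its value directly, overriding its dependence on tariff.
Substituting into the credit equation gives credit = 4*tax_rate + 14.
This gives wages = 8*tax_rate + 29.
This gives output = 4*tax_rate + 15.
Solve 4*tax_rate + 15 = -17: tax_rate = (-17 - 15) / 4 = -8.

tax_rate = -8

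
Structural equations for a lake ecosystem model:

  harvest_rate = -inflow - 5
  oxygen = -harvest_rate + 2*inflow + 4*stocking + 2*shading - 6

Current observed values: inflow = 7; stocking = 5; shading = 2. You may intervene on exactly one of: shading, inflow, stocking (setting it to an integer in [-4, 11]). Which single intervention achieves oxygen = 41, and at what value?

Intervening on shading: oxygen = 2*shading + 40. Reaching 41 requires shading = 1/2, not an integer.
Intervening on inflow: with other inputs at their observed values, oxygen = 3*inflow + 23. Solving for 41 gives inflow = 6, within [-4, 11].
Intervening on stocking: oxygen = 4*stocking + 24. Reaching 41 requires stocking = 17/4, not an integer.

set inflow = 6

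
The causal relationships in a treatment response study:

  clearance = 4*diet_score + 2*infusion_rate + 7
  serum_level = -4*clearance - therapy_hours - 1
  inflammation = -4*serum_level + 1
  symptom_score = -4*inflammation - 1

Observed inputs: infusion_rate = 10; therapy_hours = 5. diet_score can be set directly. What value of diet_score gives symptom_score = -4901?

diet_score = 12

Substituting into the clearance equation gives clearance = 4*diet_score + 27.
Substituting into the serum_level equation gives serum_level = -16*diet_score - 114.
Substituting into the inflammation equation gives inflammation = 64*diet_score + 457.
This gives symptom_score = -256*diet_score - 1829.
Solve -256*diet_score - 1829 = -4901: diet_score = (-4901 + 1829) / -256 = 12.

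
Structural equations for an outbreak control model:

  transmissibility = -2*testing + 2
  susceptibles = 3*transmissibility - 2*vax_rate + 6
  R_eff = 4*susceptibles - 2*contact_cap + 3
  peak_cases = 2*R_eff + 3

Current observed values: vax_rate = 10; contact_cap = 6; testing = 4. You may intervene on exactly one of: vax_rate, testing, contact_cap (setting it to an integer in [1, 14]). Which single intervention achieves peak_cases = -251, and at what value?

set contact_cap = 1

Intervening on vax_rate: peak_cases = -16*vax_rate - 111. Reaching -251 requires vax_rate = 35/4, not an integer.
Intervening on testing: peak_cases = -48*testing - 79. Reaching -251 requires testing = 43/12, not an integer.
Intervening on contact_cap: with other inputs at their observed values, peak_cases = -4*contact_cap - 247. Solving for -251 gives contact_cap = 1, within [1, 14].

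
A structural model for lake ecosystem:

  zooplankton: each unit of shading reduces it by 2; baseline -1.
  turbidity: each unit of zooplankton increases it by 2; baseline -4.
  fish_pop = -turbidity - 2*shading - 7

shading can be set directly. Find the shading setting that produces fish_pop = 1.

shading = 1

Substituting into the turbidity equation gives turbidity = -4*shading - 6.
So fish_pop = 2*shading - 1.
Solve 2*shading - 1 = 1: shading = (1 + 1) / 2 = 1.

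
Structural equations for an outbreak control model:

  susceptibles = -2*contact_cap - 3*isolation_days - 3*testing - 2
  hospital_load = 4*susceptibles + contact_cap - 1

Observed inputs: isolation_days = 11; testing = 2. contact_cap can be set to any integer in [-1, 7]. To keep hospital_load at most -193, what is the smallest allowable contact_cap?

contact_cap = 4

Substituting into the susceptibles equation gives susceptibles = -2*contact_cap - 41.
This gives hospital_load = -7*contact_cap - 165.
Require -7*contact_cap - 165 ≤ -193, so contact_cap ≥ 4.
The smallest integer in [-1, 7] satisfying this is 4.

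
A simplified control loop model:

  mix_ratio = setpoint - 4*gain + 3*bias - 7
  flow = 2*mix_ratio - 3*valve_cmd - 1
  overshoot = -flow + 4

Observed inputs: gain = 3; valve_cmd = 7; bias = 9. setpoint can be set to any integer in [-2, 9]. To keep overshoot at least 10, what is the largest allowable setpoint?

setpoint = 0

Substituting into the mix_ratio equation gives mix_ratio = setpoint + 8.
flow becomes 2*setpoint - 6.
Substituting into the overshoot equation gives overshoot = -2*setpoint + 10.
Require -2*setpoint + 10 ≥ 10, so setpoint ≤ 0.
The largest integer in [-2, 9] satisfying this is 0.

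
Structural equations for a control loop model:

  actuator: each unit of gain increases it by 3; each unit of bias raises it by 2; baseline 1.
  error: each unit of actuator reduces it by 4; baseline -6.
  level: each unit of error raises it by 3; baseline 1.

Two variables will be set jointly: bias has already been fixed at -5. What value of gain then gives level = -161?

gain = 7

With bias held at -5:
Substituting into the actuator equation gives actuator = 3*gain - 9.
Substituting into the error equation gives error = -12*gain + 30.
Substituting into the level equation gives level = -36*gain + 91.
Solve -36*gain + 91 = -161: gain = (-161 - 91) / -36 = 7.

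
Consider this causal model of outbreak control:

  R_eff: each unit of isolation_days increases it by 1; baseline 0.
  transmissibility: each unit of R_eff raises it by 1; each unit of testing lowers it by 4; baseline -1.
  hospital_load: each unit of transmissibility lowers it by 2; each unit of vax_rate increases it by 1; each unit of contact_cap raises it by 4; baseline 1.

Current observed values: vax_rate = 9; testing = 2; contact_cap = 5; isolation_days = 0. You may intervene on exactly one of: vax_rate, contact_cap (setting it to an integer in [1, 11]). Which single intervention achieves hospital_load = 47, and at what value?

set vax_rate = 8

Intervening on vax_rate: with other inputs at their observed values, hospital_load = vax_rate + 39. Solving for 47 gives vax_rate = 8, within [1, 11].
Intervening on contact_cap: hospital_load = 4*contact_cap + 28. Reaching 47 requires contact_cap = 19/4, not an integer.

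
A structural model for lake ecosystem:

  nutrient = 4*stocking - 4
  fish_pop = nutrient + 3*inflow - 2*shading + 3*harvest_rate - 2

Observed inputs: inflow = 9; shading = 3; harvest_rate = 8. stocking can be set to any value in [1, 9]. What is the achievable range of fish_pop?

43 to 75

Substituting into the fish_pop equation gives fish_pop = 4*stocking + 39.
Linear in stocking, so extremes are at the endpoints: stocking = 1 gives fish_pop = 43; stocking = 9 gives fish_pop = 75.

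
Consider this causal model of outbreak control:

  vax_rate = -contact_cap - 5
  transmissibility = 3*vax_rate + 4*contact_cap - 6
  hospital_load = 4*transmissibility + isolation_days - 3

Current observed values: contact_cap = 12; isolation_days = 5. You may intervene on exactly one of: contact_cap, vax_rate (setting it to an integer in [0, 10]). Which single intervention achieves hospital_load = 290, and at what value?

Intervening on contact_cap: hospital_load = 4*contact_cap - 82. Reaching 290 requires contact_cap = 93, outside [0, 10].
Intervening on vax_rate: with other inputs at their observed values, hospital_load = 12*vax_rate + 170. Solving for 290 gives vax_rate = 10, within [0, 10].

set vax_rate = 10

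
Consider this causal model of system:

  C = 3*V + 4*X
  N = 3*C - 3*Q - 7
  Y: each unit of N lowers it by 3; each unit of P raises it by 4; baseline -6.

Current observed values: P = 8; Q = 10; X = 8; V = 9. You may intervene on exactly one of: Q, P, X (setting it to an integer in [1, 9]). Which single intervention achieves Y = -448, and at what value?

set Q = 4

Intervening on Q: with other inputs at their observed values, Y = 9*Q - 484. Solving for -448 gives Q = 4, within [1, 9].
Intervening on P: Y = 4*P - 426. Reaching -448 requires P = -11/2, not an integer.
Intervening on X: Y = -36*X - 106. Reaching -448 requires X = 19/2, not an integer.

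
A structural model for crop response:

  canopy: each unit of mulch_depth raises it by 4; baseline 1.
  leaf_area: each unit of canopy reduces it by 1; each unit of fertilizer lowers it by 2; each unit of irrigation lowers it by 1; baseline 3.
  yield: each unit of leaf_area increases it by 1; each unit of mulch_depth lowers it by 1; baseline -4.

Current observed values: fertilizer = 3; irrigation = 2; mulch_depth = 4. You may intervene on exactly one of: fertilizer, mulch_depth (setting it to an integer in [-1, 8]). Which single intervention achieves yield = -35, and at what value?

Intervening on fertilizer: yield = -2*fertilizer - 24. Reaching -35 requires fertilizer = 11/2, not an integer.
Intervening on mulch_depth: with other inputs at their observed values, yield = -5*mulch_depth - 10. Solving for -35 gives mulch_depth = 5, within [-1, 8].

set mulch_depth = 5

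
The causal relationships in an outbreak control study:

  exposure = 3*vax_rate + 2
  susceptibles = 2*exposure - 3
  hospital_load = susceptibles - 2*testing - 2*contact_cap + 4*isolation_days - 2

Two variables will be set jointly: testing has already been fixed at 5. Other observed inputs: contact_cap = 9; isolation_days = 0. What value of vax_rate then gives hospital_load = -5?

vax_rate = 4

With testing held at 5:
Substituting into the susceptibles equation gives susceptibles = 6*vax_rate + 1.
So hospital_load = 6*vax_rate - 29.
Solve 6*vax_rate - 29 = -5: vax_rate = (-5 + 29) / 6 = 4.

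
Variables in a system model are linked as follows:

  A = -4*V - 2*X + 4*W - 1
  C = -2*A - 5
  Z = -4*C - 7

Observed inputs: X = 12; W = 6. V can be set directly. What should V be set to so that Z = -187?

Substituting into the A equation gives A = -4*V - 1.
Substituting into the C equation gives C = 8*V - 3.
Substituting into the Z equation gives Z = -32*V + 5.
Solve -32*V + 5 = -187: V = (-187 - 5) / -32 = 6.

V = 6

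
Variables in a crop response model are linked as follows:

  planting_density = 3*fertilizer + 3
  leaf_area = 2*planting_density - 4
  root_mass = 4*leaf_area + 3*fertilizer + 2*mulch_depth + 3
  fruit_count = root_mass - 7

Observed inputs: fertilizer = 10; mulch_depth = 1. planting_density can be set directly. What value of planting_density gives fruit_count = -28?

planting_density = -5

Intervening on planting_density fixes its value directly, overriding its dependence on fertilizer.
Substituting into the root_mass equation gives root_mass = 8*planting_density + 19.
fruit_count becomes 8*planting_density + 12.
Solve 8*planting_density + 12 = -28: planting_density = (-28 - 12) / 8 = -5.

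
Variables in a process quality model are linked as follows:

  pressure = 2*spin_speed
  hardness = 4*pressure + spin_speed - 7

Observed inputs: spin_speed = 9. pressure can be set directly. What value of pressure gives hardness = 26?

pressure = 6

Intervening on pressure fixes its value directly, overriding its dependence on spin_speed.
Substituting into the hardness equation gives hardness = 4*pressure + 2.
Solve 4*pressure + 2 = 26: pressure = (26 - 2) / 4 = 6.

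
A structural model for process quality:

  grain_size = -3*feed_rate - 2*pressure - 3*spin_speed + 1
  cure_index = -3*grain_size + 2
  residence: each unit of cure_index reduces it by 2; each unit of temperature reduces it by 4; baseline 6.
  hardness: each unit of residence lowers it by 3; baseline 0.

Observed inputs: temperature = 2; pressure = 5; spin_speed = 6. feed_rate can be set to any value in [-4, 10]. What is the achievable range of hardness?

Substituting into the grain_size equation gives grain_size = -3*feed_rate - 27.
So cure_index = 9*feed_rate + 83.
residence becomes -18*feed_rate - 168.
hardness becomes 54*feed_rate + 504.
Linear in feed_rate, so extremes are at the endpoints: feed_rate = -4 gives hardness = 288; feed_rate = 10 gives hardness = 1044.

288 to 1044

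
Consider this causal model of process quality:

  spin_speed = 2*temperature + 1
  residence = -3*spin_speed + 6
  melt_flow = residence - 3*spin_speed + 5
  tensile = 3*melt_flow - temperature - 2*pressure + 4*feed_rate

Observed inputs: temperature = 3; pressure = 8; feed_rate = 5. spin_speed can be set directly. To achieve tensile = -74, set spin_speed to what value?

Intervening on spin_speed fixes its value directly, overriding its dependence on temperature.
Substituting into the melt_flow equation gives melt_flow = -6*spin_speed + 11.
This gives tensile = -18*spin_speed + 34.
Solve -18*spin_speed + 34 = -74: spin_speed = (-74 - 34) / -18 = 6.

spin_speed = 6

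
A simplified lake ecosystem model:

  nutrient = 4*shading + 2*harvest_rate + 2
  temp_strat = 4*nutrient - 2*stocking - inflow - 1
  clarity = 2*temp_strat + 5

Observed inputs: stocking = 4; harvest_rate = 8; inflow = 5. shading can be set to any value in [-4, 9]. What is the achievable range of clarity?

-7 to 409

Substituting into the nutrient equation gives nutrient = 4*shading + 18.
Substituting into the temp_strat equation gives temp_strat = 16*shading + 58.
Substituting into the clarity equation gives clarity = 32*shading + 121.
Linear in shading, so extremes are at the endpoints: shading = -4 gives clarity = -7; shading = 9 gives clarity = 409.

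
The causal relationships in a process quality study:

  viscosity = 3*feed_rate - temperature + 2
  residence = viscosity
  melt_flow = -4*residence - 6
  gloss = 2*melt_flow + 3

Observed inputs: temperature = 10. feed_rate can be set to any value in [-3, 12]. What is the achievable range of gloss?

-233 to 127

Substituting into the viscosity equation gives viscosity = 3*feed_rate - 8.
This gives residence = 3*feed_rate - 8.
This gives melt_flow = -12*feed_rate + 26.
Substituting into the gloss equation gives gloss = -24*feed_rate + 55.
Linear in feed_rate, so extremes are at the endpoints: feed_rate = -3 gives gloss = 127; feed_rate = 12 gives gloss = -233.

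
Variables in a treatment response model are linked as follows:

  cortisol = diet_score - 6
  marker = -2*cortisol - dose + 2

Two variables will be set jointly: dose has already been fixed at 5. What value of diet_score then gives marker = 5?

diet_score = 2

With dose held at 5:
Substituting into the marker equation gives marker = -2*diet_score + 9.
Solve -2*diet_score + 9 = 5: diet_score = (5 - 9) / -2 = 2.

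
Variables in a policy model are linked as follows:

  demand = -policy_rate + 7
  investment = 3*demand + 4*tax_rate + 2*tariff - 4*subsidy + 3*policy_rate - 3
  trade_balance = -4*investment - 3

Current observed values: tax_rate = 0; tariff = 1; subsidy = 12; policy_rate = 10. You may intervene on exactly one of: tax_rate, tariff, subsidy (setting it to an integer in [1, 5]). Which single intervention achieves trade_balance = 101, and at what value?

Intervening on tax_rate: trade_balance = -16*tax_rate + 109. Reaching 101 requires tax_rate = 1/2, not an integer.
Intervening on tariff: with other inputs at their observed values, trade_balance = -8*tariff + 117. Solving for 101 gives tariff = 2, within [1, 5].
Intervening on subsidy: trade_balance = 16*subsidy - 83. Reaching 101 requires subsidy = 23/2, not an integer.

set tariff = 2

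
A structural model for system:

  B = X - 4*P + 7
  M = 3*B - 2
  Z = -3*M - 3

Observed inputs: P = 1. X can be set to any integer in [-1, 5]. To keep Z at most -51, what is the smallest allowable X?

X = 3

Substituting into the B equation gives B = X + 3.
Substituting into the M equation gives M = 3*X + 7.
This gives Z = -9*X - 24.
Require -9*X - 24 ≤ -51, so X ≥ 3.
The smallest integer in [-1, 5] satisfying this is 3.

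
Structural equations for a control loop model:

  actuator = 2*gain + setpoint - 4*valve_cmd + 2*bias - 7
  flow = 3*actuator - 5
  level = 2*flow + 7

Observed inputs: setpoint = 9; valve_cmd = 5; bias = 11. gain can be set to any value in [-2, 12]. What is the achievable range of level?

-3 to 165

Substituting into the actuator equation gives actuator = 2*gain + 4.
Substituting into the flow equation gives flow = 6*gain + 7.
Substituting into the level equation gives level = 12*gain + 21.
Linear in gain, so extremes are at the endpoints: gain = -2 gives level = -3; gain = 12 gives level = 165.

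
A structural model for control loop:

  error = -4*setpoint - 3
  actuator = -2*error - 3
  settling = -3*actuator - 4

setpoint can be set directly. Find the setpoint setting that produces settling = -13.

setpoint = 0

Substituting into the actuator equation gives actuator = 8*setpoint + 3.
This gives settling = -24*setpoint - 13.
Solve -24*setpoint - 13 = -13: setpoint = (-13 + 13) / -24 = 0.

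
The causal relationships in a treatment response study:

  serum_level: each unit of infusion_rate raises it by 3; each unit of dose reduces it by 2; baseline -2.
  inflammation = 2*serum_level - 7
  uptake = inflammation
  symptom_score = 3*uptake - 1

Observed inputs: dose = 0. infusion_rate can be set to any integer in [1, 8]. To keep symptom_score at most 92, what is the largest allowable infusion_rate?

Substituting into the serum_level equation gives serum_level = 3*infusion_rate - 2.
Substituting into the inflammation equation gives inflammation = 6*infusion_rate - 11.
Substituting into the uptake equation gives uptake = 6*infusion_rate - 11.
symptom_score becomes 18*infusion_rate - 34.
Require 18*infusion_rate - 34 ≤ 92, so infusion_rate ≤ 7.
The largest integer in [1, 8] satisfying this is 7.

infusion_rate = 7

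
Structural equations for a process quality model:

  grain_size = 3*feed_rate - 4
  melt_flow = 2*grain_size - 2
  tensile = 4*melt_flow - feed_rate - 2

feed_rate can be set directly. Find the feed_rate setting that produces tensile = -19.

feed_rate = 1

Substituting into the melt_flow equation gives melt_flow = 6*feed_rate - 10.
Substituting into the tensile equation gives tensile = 23*feed_rate - 42.
Solve 23*feed_rate - 42 = -19: feed_rate = (-19 + 42) / 23 = 1.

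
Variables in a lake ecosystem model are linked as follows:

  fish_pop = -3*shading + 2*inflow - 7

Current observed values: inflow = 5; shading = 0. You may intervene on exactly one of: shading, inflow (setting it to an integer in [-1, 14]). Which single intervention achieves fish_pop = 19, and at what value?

Intervening on shading: fish_pop = -3*shading + 3. Reaching 19 requires shading = -16/3, not an integer.
Intervening on inflow: with other inputs at their observed values, fish_pop = 2*inflow - 7. Solving for 19 gives inflow = 13, within [-1, 14].

set inflow = 13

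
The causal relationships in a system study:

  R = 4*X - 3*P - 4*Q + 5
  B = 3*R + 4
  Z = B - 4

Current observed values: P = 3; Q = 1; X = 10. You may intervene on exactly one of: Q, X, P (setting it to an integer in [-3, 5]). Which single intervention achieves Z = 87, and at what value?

set P = 4

Intervening on Q: Z = -12*Q + 108. Reaching 87 requires Q = 7/4, not an integer.
Intervening on X: Z = 12*X - 24. Reaching 87 requires X = 37/4, not an integer.
Intervening on P: with other inputs at their observed values, Z = -9*P + 123. Solving for 87 gives P = 4, within [-3, 5].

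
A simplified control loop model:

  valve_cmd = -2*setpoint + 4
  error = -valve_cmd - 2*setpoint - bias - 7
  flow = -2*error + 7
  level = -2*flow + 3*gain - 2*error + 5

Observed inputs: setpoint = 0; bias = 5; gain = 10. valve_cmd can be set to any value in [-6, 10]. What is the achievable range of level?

Intervening on valve_cmd fixes its value directly, overriding its dependence on setpoint.
Substituting into the error equation gives error = -valve_cmd - 12.
This gives flow = 2*valve_cmd + 31.
level becomes -2*valve_cmd - 3.
Linear in valve_cmd, so extremes are at the endpoints: valve_cmd = -6 gives level = 9; valve_cmd = 10 gives level = -23.

-23 to 9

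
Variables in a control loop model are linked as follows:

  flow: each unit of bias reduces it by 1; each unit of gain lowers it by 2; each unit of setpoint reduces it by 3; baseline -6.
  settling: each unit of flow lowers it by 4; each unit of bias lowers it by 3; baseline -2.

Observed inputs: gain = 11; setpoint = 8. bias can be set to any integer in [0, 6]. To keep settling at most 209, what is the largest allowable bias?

Substituting into the flow equation gives flow = -bias - 52.
settling becomes bias + 206.
Require bias + 206 ≤ 209, so bias ≤ 3.
The largest integer in [0, 6] satisfying this is 3.

bias = 3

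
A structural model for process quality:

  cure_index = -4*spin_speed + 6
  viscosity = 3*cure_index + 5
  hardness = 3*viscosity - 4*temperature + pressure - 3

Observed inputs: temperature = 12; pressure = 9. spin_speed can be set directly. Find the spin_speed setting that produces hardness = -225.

spin_speed = 7

Substituting into the viscosity equation gives viscosity = -12*spin_speed + 23.
Substituting into the hardness equation gives hardness = -36*spin_speed + 27.
Solve -36*spin_speed + 27 = -225: spin_speed = (-225 - 27) / -36 = 7.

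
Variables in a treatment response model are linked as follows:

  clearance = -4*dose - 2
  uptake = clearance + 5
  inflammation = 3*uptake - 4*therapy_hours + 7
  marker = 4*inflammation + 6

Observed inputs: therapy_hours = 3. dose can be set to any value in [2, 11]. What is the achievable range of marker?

Substituting into the uptake equation gives uptake = -4*dose + 3.
inflammation becomes -12*dose + 4.
Substituting into the marker equation gives marker = -48*dose + 22.
Linear in dose, so extremes are at the endpoints: dose = 2 gives marker = -74; dose = 11 gives marker = -506.

-506 to -74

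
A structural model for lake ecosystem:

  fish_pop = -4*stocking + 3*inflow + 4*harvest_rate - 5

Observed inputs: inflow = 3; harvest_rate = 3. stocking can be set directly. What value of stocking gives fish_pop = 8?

stocking = 2

Substituting into the fish_pop equation gives fish_pop = -4*stocking + 16.
Solve -4*stocking + 16 = 8: stocking = (8 - 16) / -4 = 2.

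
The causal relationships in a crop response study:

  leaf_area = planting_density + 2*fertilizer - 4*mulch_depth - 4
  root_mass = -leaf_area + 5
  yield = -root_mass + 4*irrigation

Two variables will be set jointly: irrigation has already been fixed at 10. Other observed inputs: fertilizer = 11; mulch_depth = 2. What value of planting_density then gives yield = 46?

planting_density = 1

With irrigation held at 10:
Substituting into the leaf_area equation gives leaf_area = planting_density + 10.
Substituting into the root_mass equation gives root_mass = -planting_density - 5.
Substituting into the yield equation gives yield = planting_density + 45.
Solve planting_density + 45 = 46: planting_density = (46 - 45) / 1 = 1.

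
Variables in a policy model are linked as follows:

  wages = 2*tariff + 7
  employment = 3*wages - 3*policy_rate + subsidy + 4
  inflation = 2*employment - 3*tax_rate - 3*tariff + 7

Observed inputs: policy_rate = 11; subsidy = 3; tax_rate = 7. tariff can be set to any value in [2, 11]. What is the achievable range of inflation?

Substituting into the employment equation gives employment = 6*tariff - 5.
inflation becomes 9*tariff - 24.
Linear in tariff, so extremes are at the endpoints: tariff = 2 gives inflation = -6; tariff = 11 gives inflation = 75.

-6 to 75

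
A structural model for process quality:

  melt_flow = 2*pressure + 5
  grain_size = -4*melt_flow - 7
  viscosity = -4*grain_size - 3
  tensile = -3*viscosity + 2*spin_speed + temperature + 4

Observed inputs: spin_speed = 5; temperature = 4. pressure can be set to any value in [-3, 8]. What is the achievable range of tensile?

Substituting into the grain_size equation gives grain_size = -8*pressure - 27.
Substituting into the viscosity equation gives viscosity = 32*pressure + 105.
Substituting into the tensile equation gives tensile = -96*pressure - 297.
Linear in pressure, so extremes are at the endpoints: pressure = -3 gives tensile = -9; pressure = 8 gives tensile = -1065.

-1065 to -9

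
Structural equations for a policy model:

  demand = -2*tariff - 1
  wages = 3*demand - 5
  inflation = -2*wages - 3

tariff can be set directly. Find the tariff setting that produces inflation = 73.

Substituting into the wages equation gives wages = -6*tariff - 8.
Substituting into the inflation equation gives inflation = 12*tariff + 13.
Solve 12*tariff + 13 = 73: tariff = (73 - 13) / 12 = 5.

tariff = 5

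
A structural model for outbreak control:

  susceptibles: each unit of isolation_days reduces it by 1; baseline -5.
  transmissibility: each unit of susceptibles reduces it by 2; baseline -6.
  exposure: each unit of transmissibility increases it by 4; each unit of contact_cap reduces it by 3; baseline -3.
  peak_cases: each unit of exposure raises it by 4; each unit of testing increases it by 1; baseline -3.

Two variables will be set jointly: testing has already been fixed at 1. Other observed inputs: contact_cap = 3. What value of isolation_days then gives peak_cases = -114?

With testing held at 1:
Substituting into the transmissibility equation gives transmissibility = 2*isolation_days + 4.
Substituting into the exposure equation gives exposure = 8*isolation_days + 4.
Substituting into the peak_cases equation gives peak_cases = 32*isolation_days + 14.
Solve 32*isolation_days + 14 = -114: isolation_days = (-114 - 14) / 32 = -4.

isolation_days = -4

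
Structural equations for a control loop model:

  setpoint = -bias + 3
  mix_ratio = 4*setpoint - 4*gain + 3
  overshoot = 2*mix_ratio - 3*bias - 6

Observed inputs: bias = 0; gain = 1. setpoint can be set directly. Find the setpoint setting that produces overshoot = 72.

setpoint = 10

Intervening on setpoint fixes its value directly, overriding its dependence on bias.
Substituting into the mix_ratio equation gives mix_ratio = 4*setpoint - 1.
overshoot becomes 8*setpoint - 8.
Solve 8*setpoint - 8 = 72: setpoint = (72 + 8) / 8 = 10.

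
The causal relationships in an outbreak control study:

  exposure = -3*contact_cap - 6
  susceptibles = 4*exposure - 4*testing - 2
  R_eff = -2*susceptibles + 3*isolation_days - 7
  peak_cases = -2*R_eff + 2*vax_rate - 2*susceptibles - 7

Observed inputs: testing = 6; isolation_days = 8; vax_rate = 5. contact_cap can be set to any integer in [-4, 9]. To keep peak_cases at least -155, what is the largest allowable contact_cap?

contact_cap = 1

Substituting into the susceptibles equation gives susceptibles = -12*contact_cap - 50.
Substituting into the R_eff equation gives R_eff = 24*contact_cap + 117.
So peak_cases = -24*contact_cap - 131.
Require -24*contact_cap - 131 ≥ -155, so contact_cap ≤ 1.
The largest integer in [-4, 9] satisfying this is 1.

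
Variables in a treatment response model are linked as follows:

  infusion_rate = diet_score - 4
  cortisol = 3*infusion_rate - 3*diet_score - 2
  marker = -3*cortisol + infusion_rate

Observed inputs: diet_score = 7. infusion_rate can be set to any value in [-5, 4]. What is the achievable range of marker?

37 to 109

Intervening on infusion_rate fixes its value directly, overriding its dependence on diet_score.
Substituting into the cortisol equation gives cortisol = 3*infusion_rate - 23.
So marker = -8*infusion_rate + 69.
Linear in infusion_rate, so extremes are at the endpoints: infusion_rate = -5 gives marker = 109; infusion_rate = 4 gives marker = 37.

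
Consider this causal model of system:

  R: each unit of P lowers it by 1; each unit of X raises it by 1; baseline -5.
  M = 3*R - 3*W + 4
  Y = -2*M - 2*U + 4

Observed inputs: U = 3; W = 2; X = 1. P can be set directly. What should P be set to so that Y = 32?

Substituting into the R equation gives R = -P - 4.
Substituting into the M equation gives M = -3*P - 14.
So Y = 6*P + 26.
Solve 6*P + 26 = 32: P = (32 - 26) / 6 = 1.

P = 1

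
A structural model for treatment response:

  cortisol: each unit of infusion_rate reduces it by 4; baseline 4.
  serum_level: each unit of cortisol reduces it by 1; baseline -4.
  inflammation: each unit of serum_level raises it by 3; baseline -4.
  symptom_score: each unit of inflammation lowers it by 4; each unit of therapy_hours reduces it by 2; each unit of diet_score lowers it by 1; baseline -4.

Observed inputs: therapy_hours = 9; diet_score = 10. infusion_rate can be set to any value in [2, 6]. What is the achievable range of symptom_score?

Substituting into the serum_level equation gives serum_level = 4*infusion_rate - 8.
This gives inflammation = 12*infusion_rate - 28.
symptom_score becomes -48*infusion_rate + 80.
Linear in infusion_rate, so extremes are at the endpoints: infusion_rate = 2 gives symptom_score = -16; infusion_rate = 6 gives symptom_score = -208.

-208 to -16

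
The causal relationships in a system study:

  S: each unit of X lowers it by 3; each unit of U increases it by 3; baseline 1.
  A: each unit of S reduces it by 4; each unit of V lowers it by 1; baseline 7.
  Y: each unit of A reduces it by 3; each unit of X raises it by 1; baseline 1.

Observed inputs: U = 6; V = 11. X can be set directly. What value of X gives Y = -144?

X = 11

Substituting into the S equation gives S = -3*X + 19.
Substituting into the A equation gives A = 12*X - 80.
This gives Y = -35*X + 241.
Solve -35*X + 241 = -144: X = (-144 - 241) / -35 = 11.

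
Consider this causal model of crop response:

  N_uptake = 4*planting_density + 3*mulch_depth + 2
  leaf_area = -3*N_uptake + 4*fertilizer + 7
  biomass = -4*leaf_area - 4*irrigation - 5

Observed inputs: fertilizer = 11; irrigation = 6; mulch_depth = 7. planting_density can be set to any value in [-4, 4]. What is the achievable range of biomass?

-149 to 235

Substituting into the N_uptake equation gives N_uptake = 4*planting_density + 23.
leaf_area becomes -12*planting_density - 18.
Substituting into the biomass equation gives biomass = 48*planting_density + 43.
Linear in planting_density, so extremes are at the endpoints: planting_density = -4 gives biomass = -149; planting_density = 4 gives biomass = 235.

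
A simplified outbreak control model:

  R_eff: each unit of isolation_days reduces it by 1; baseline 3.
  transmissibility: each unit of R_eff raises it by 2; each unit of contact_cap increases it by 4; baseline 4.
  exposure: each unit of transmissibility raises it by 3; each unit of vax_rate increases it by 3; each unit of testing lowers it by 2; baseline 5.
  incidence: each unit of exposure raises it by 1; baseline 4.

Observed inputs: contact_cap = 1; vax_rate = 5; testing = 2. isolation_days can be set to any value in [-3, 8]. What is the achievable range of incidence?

Substituting into the transmissibility equation gives transmissibility = -2*isolation_days + 14.
Substituting into the exposure equation gives exposure = -6*isolation_days + 58.
incidence becomes -6*isolation_days + 62.
Linear in isolation_days, so extremes are at the endpoints: isolation_days = -3 gives incidence = 80; isolation_days = 8 gives incidence = 14.

14 to 80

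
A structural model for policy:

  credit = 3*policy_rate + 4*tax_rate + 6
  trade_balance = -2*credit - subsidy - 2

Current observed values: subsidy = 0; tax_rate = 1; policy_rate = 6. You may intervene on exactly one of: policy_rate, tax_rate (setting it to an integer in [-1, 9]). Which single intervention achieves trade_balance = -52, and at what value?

Intervening on policy_rate: with other inputs at their observed values, trade_balance = -6*policy_rate - 22. Solving for -52 gives policy_rate = 5, within [-1, 9].
Intervening on tax_rate: trade_balance = -8*tax_rate - 50. Reaching -52 requires tax_rate = 1/4, not an integer.

set policy_rate = 5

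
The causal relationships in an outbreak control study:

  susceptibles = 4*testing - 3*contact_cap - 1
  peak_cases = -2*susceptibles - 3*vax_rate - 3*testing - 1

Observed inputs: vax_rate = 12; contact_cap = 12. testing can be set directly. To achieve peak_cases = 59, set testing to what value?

Substituting into the susceptibles equation gives susceptibles = 4*testing - 37.
So peak_cases = -11*testing + 37.
Solve -11*testing + 37 = 59: testing = (59 - 37) / -11 = -2.

testing = -2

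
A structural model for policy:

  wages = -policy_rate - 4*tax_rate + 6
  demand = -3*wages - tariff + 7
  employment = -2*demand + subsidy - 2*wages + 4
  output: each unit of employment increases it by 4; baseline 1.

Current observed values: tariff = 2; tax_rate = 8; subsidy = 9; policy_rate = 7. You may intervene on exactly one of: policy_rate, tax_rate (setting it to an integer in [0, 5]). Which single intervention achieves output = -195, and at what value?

set tax_rate = 3

Intervening on policy_rate: output = -16*policy_rate - 403. Reaching -195 requires policy_rate = -13, outside [0, 5].
Intervening on tax_rate: with other inputs at their observed values, output = -64*tax_rate - 3. Solving for -195 gives tax_rate = 3, within [0, 5].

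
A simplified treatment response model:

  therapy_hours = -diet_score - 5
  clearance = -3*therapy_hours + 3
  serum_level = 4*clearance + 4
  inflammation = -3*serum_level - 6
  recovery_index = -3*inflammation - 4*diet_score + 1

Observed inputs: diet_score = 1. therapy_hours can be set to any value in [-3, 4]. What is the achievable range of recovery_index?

-273 to 483

Intervening on therapy_hours fixes its value directly, overriding its dependence on diet_score.
Substituting into the serum_level equation gives serum_level = -12*therapy_hours + 16.
Substituting into the inflammation equation gives inflammation = 36*therapy_hours - 54.
Substituting into the recovery_index equation gives recovery_index = -108*therapy_hours + 159.
Linear in therapy_hours, so extremes are at the endpoints: therapy_hours = -3 gives recovery_index = 483; therapy_hours = 4 gives recovery_index = -273.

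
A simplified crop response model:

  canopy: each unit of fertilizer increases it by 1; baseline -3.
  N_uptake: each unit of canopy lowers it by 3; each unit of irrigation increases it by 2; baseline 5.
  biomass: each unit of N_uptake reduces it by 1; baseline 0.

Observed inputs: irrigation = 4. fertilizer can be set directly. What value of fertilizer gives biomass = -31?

fertilizer = -3

Substituting into the N_uptake equation gives N_uptake = -3*fertilizer + 22.
This gives biomass = 3*fertilizer - 22.
Solve 3*fertilizer - 22 = -31: fertilizer = (-31 + 22) / 3 = -3.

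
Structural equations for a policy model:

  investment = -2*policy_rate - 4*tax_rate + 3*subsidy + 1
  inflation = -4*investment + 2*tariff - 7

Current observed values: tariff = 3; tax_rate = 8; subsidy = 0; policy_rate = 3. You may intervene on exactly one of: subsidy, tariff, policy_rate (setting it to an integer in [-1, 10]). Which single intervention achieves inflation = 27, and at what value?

set subsidy = 10

Intervening on subsidy: with other inputs at their observed values, inflation = -12*subsidy + 147. Solving for 27 gives subsidy = 10, within [-1, 10].
Intervening on tariff: inflation = 2*tariff + 141. Reaching 27 requires tariff = -57, outside [-1, 10].
Intervening on policy_rate: inflation = 8*policy_rate + 123. Reaching 27 requires policy_rate = -12, outside [-1, 10].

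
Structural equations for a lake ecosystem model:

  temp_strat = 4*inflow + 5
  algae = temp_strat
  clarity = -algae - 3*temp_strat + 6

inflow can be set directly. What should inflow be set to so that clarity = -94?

inflow = 5

Substituting into the algae equation gives algae = 4*inflow + 5.
So clarity = -16*inflow - 14.
Solve -16*inflow - 14 = -94: inflow = (-94 + 14) / -16 = 5.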